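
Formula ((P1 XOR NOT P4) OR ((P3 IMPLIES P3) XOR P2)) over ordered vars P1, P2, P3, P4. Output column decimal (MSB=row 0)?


Formula: ((P1 XOR NOT P4) OR ((P3 IMPLIES P3) XOR P2)) over P1, P2, P3, P4 (16 rows)
Evaluate each row (bits = P1,P2,P3,P4, MSB first):
  row 0 [0000]: ((0 XOR NOT 0) OR ((0 IMPLIES 0) XOR 0)) -> 1
  row 1 [0001]: ((0 XOR NOT 1) OR ((0 IMPLIES 0) XOR 0)) -> 1
  row 2 [0010]: ((0 XOR NOT 0) OR ((1 IMPLIES 1) XOR 0)) -> 1
  row 3 [0011]: ((0 XOR NOT 1) OR ((1 IMPLIES 1) XOR 0)) -> 1
  row 4 [0100]: ((0 XOR NOT 0) OR ((0 IMPLIES 0) XOR 1)) -> 1
  row 5 [0101]: ((0 XOR NOT 1) OR ((0 IMPLIES 0) XOR 1)) -> 0
  row 6 [0110]: ((0 XOR NOT 0) OR ((1 IMPLIES 1) XOR 1)) -> 1
  row 7 [0111]: ((0 XOR NOT 1) OR ((1 IMPLIES 1) XOR 1)) -> 0
  row 8 [1000]: ((1 XOR NOT 0) OR ((0 IMPLIES 0) XOR 0)) -> 1
  row 9 [1001]: ((1 XOR NOT 1) OR ((0 IMPLIES 0) XOR 0)) -> 1
  row 10 [1010]: ((1 XOR NOT 0) OR ((1 IMPLIES 1) XOR 0)) -> 1
  row 11 [1011]: ((1 XOR NOT 1) OR ((1 IMPLIES 1) XOR 0)) -> 1
  row 12 [1100]: ((1 XOR NOT 0) OR ((0 IMPLIES 0) XOR 1)) -> 0
  row 13 [1101]: ((1 XOR NOT 1) OR ((0 IMPLIES 0) XOR 1)) -> 1
  row 14 [1110]: ((1 XOR NOT 0) OR ((1 IMPLIES 1) XOR 1)) -> 0
  row 15 [1111]: ((1 XOR NOT 1) OR ((1 IMPLIES 1) XOR 1)) -> 1
Full result column, 4 rows per line (P1,P2 fixed per line; P3,P4 runs 00..11 left to right):
  rows 0-3 [P1,P2=00]: 1111  = hex F
  rows 4-7 [P1,P2=01]: 1010  = hex A
  rows 8-11 [P1,P2=10]: 1111  = hex F
  rows 12-15 [P1,P2=11]: 0101  = hex 5
Output column (row 0 .. row 15) = 1111101011110101
Output column grouped in 4s = 1111 1010 1111 0101 = 0xFAF5
Convert to decimal digit by digit (value = value*16 + digit):
  F -> 15
  15*16 + 10 (A) = 250
  250*16 + 15 (F) = 4015
  4015*16 + 5 = 64245
Decimal = 64245

64245


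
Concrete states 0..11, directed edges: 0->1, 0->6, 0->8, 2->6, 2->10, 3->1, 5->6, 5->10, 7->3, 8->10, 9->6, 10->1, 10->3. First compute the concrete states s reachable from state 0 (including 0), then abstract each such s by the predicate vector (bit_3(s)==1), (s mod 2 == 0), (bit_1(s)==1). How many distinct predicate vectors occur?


BFS from 0:
Concrete reachable: {0, 1, 3, 6, 8, 10}
Abstract via predicates (bit_3(s)==1), (s mod 2 == 0), (bit_1(s)==1):
  (0,0,0) <- {1}
  (0,0,1) <- {3}
  (0,1,0) <- {0}
  (0,1,1) <- {6}
  (1,1,0) <- {8}
  (1,1,1) <- {10}
Distinct abstract states = 6

6


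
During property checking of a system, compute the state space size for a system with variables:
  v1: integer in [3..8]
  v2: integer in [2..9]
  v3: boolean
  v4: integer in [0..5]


State space = product of domain sizes of all variables.
Domain sizes:
  v1 (integer in [3..8]): 6
  v2 (integer in [2..9]): 8
  v3 (boolean): 2
  v4 (integer in [0..5]): 6
Product = 6 * 8 * 2 * 6 = 576

576


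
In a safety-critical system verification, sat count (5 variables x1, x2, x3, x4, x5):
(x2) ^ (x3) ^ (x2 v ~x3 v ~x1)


CNF with 3 clauses over 5 vars (32 assignments).
An assignment satisfies CNF iff every clause has >=1 true literal.
Check each row (bits = x1,x2,x3,x4,x5; clause T/F shown):
  row 0 [00000]: clauses=FFT -> 0
  row 1 [00001]: clauses=FFT -> 0
  row 2 [00010]: clauses=FFT -> 0
  row 3 [00011]: clauses=FFT -> 0
  row 4 [00100]: clauses=FTT -> 0
  row 5 [00101]: clauses=FTT -> 0
  row 6 [00110]: clauses=FTT -> 0
  row 7 [00111]: clauses=FTT -> 0
  row 8 [01000]: clauses=TFT -> 0
  row 9 [01001]: clauses=TFT -> 0
  row 10 [01010]: clauses=TFT -> 0
  row 11 [01011]: clauses=TFT -> 0
  row 12 [01100]: clauses=TTT -> 1
  row 13 [01101]: clauses=TTT -> 1
  row 14 [01110]: clauses=TTT -> 1
  row 15 [01111]: clauses=TTT -> 1
  row 16 [10000]: clauses=FFT -> 0
  row 17 [10001]: clauses=FFT -> 0
  row 18 [10010]: clauses=FFT -> 0
  row 19 [10011]: clauses=FFT -> 0
  row 20 [10100]: clauses=FTF -> 0
  row 21 [10101]: clauses=FTF -> 0
  row 22 [10110]: clauses=FTF -> 0
  row 23 [10111]: clauses=FTF -> 0
  row 24 [11000]: clauses=TFT -> 0
  row 25 [11001]: clauses=TFT -> 0
  row 26 [11010]: clauses=TFT -> 0
  row 27 [11011]: clauses=TFT -> 0
  row 28 [11100]: clauses=TTT -> 1
  row 29 [11101]: clauses=TTT -> 1
  row 30 [11110]: clauses=TTT -> 1
  row 31 [11111]: clauses=TTT -> 1
Full result column, 8 rows per line (x1,x2 fixed per line; x3,x4,x5 runs 000..111 left to right):
  rows 0-7 [x1,x2=00]: 00000000  (ones: 0)
  rows 8-15 [x1,x2=01]: 00001111  (ones: 4)
  rows 16-23 [x1,x2=10]: 00000000  (ones: 0)
  rows 24-31 [x1,x2=11]: 00001111  (ones: 4)
Satisfying assignments = 0+4+0+4 = 8

8


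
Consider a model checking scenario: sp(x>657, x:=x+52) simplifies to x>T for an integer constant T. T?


Formula: sp(P, x:=E) = exists old_x. (x = E[old_x/x]) AND P[old_x/x] (old_x is the value of x before the assignment; eliminate old_x by solving x = E[old_x/x] for old_x)
Step 1: Precondition P: x>657, i.e. old_x > 657
Step 2: Assignment gives x = old_x + 52, so old_x = x - 52
Step 3: Substitute into P: x - 52 > 657
Step 4: Simplify: x > 657+52 = 709

709


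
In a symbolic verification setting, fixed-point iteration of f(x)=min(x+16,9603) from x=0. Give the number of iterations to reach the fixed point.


Step 1: x=0, cap=9603, increment=16
Step 2: x grows by 16 each step until capped at 9603; fixed point is x=9603
Step 3: iterations = ceil(9603/16) = 601

601


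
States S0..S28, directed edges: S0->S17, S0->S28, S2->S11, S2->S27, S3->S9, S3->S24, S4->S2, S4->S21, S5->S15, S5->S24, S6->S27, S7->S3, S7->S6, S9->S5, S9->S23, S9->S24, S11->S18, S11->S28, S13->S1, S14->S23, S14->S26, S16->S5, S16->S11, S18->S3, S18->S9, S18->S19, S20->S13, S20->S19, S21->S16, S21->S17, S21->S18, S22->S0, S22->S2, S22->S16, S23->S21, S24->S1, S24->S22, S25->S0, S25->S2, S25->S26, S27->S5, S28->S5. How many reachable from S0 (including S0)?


BFS from S0:
  layer 0: {S0}
  layer 1: {S17, S28}
  layer 2: {S5}
  layer 3: {S15, S24}
  layer 4: {S1, S22}
  layer 5: {S2, S16}
  layer 6: {S11, S27}
  layer 7: {S18}
  layer 8: {S3, S9, S19}
  layer 9: {S23}
  layer 10: {S21}
Reachable set: {S0, S1, S2, S3, S5, S9, S11, S15, S16, S17, S18, S19, S21, S22, S23, S24, S27, S28}
Count = 18

18


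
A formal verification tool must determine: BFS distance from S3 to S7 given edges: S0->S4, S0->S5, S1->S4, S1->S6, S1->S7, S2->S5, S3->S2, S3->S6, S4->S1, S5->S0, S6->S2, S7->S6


BFS layer-by-layer from S3:
  dist 0: {S3}
  dist 1: {S2, S6}
  dist 2: {S5}
  dist 3: {S0}
  dist 4: {S4}
  dist 5: {S1}
  dist 6: {S7}
  -> S7 reached at distance 6
Shortest path length = 6

6


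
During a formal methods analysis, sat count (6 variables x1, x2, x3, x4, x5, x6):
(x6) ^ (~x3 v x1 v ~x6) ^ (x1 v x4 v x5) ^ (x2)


CNF with 4 clauses over 6 vars (64 assignments).
An assignment satisfies CNF iff every clause has >=1 true literal.
Check each row (bits = x1,x2,x3,x4,x5,x6; clause T/F shown):
  row 0 [000000]: clauses=FTFF -> 0
  row 1 [000001]: clauses=TTFF -> 0
  row 2 [000010]: clauses=FTTF -> 0
  row 3 [000011]: clauses=TTTF -> 0
  row 4 [000100]: clauses=FTTF -> 0
  (every remaining row is evaluated the same way; all 64 results are listed next)
Full result column, 8 rows per line (x1,x2,x3 fixed per line; x4,x5,x6 runs 000..111 left to right):
  rows 0-7 [x1,x2,x3=000]: 00000000  (ones: 0)
  rows 8-15 [x1,x2,x3=001]: 00000000  (ones: 0)
  rows 16-23 [x1,x2,x3=010]: 00010101  (ones: 3)
  rows 24-31 [x1,x2,x3=011]: 00000000  (ones: 0)
  rows 32-39 [x1,x2,x3=100]: 00000000  (ones: 0)
  rows 40-47 [x1,x2,x3=101]: 00000000  (ones: 0)
  rows 48-55 [x1,x2,x3=110]: 01010101  (ones: 4)
  rows 56-63 [x1,x2,x3=111]: 01010101  (ones: 4)
Satisfying assignments = 0+0+3+0+0+0+4+4 = 11

11


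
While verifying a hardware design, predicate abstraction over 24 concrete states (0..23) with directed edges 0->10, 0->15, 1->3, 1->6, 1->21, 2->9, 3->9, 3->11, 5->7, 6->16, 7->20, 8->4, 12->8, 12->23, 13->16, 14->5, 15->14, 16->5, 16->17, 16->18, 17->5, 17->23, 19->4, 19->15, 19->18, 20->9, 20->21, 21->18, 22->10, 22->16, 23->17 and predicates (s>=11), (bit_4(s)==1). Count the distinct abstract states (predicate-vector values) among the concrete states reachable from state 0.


BFS from 0:
Concrete reachable: {0, 5, 7, 9, 10, 14, 15, 18, 20, 21}
Abstract via predicates (s>=11), (bit_4(s)==1):
  (0,0) <- {0, 5, 7, 9, 10}
  (1,0) <- {14, 15}
  (1,1) <- {18, 20, 21}
Distinct abstract states = 3

3


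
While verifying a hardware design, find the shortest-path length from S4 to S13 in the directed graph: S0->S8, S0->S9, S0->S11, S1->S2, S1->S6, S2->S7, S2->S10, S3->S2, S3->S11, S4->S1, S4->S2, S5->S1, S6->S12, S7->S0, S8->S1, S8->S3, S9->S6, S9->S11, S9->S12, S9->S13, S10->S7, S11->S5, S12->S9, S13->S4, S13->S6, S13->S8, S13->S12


BFS layer-by-layer from S4:
  dist 0: {S4}
  dist 1: {S1, S2}
  dist 2: {S6, S7, S10}
  dist 3: {S0, S12}
  dist 4: {S8, S9, S11}
  dist 5: {S3, S5, S13}
  -> S13 reached at distance 5
Shortest path length = 5

5


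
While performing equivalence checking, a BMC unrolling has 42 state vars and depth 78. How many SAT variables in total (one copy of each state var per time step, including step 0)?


BMC unrolls to depth k, creating one copy of each state var for steps 0..k.
Step count = 78 + 1 = 79 (steps 0 through 78)
Vars per step = 42
Total = 42 * 79 = 3318

3318


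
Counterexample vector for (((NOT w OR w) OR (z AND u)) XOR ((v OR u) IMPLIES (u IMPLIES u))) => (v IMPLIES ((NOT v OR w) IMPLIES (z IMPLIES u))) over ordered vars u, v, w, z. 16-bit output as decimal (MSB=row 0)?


F1 = (((NOT w OR w) OR (z AND u)) XOR ((v OR u) IMPLIES (u IMPLIES u)))
F2 = (v IMPLIES ((NOT v OR w) IMPLIES (z IMPLIES u)))
Counterexample to F1=>F2 is where F1=1 and F2=0.
Evaluate each row (bits = u,v,w,z, MSB first):
  row 0 [0000]: F1=0 F2=1 -> F1&~F2 -> 0
  row 1 [0001]: F1=0 F2=1 -> F1&~F2 -> 0
  row 2 [0010]: F1=0 F2=1 -> F1&~F2 -> 0
  row 3 [0011]: F1=0 F2=1 -> F1&~F2 -> 0
  row 4 [0100]: F1=0 F2=1 -> F1&~F2 -> 0
  row 5 [0101]: F1=0 F2=1 -> F1&~F2 -> 0
  row 6 [0110]: F1=0 F2=1 -> F1&~F2 -> 0
  row 7 [0111]: F1=0 F2=0 -> F1&~F2 -> 0
  row 8 [1000]: F1=0 F2=1 -> F1&~F2 -> 0
  row 9 [1001]: F1=0 F2=1 -> F1&~F2 -> 0
  row 10 [1010]: F1=0 F2=1 -> F1&~F2 -> 0
  row 11 [1011]: F1=0 F2=1 -> F1&~F2 -> 0
  row 12 [1100]: F1=0 F2=1 -> F1&~F2 -> 0
  row 13 [1101]: F1=0 F2=1 -> F1&~F2 -> 0
  row 14 [1110]: F1=0 F2=1 -> F1&~F2 -> 0
  row 15 [1111]: F1=0 F2=1 -> F1&~F2 -> 0
Full result column, 4 rows per line (u,v fixed per line; w,z runs 00..11 left to right):
  rows 0-3 [u,v=00]: 0000  = hex 0
  rows 4-7 [u,v=01]: 0000  = hex 0
  rows 8-11 [u,v=10]: 0000  = hex 0
  rows 12-15 [u,v=11]: 0000  = hex 0
Counterexample vector (row 0 .. row 15) = 0000000000000000
Output column grouped in 4s = 0000 0000 0000 0000 = 0x0000
Convert to decimal digit by digit (value = value*16 + digit):
  0 -> 0
  0*16 + 0 = 0
  0*16 + 0 = 0
  0*16 + 0 = 0
Decimal = 0

0


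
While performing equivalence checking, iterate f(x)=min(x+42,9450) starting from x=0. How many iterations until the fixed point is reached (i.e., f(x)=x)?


Step 1: x=0, cap=9450, increment=42
Step 2: x grows by 42 each step until capped at 9450; fixed point is x=9450
Step 3: iterations = ceil(9450/42) = 225

225


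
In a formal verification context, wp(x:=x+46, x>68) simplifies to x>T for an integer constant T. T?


Formula: wp(x:=E, P) = P[E/x] (substitute E for x in postcondition)
Step 1: Postcondition: x>68
Step 2: Substitute x+46 for x: x+46>68
Step 3: Solve for x: x > 68-46 = 22

22


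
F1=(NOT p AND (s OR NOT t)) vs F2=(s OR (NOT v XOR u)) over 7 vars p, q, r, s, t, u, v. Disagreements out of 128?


F1 = (NOT p AND (s OR NOT t))
F2 = (s OR (NOT v XOR u))
Evaluate both on each of 128 rows (bits = p,q,r,s,t,u,v):
  row 0 [0000000]: F1=1 F2=1 -> 0
  row 1 [0000001]: F1=1 F2=0 (differ) -> 1
  row 2 [0000010]: F1=1 F2=0 (differ) -> 1
  row 3 [0000011]: F1=1 F2=1 -> 0
  row 4 [0000100]: F1=0 F2=1 (differ) -> 1
  (every remaining row is evaluated the same way; all 128 results are listed next)
Full result column, 8 rows per line (p,q,r,s fixed per line; t,u,v runs 000..111 left to right):
  rows 0-7 [p,q,r,s=0000]: 01101001  (ones: 4)
  rows 8-15 [p,q,r,s=0001]: 00000000  (ones: 0)
  rows 16-23 [p,q,r,s=0010]: 01101001  (ones: 4)
  rows 24-31 [p,q,r,s=0011]: 00000000  (ones: 0)
  rows 32-39 [p,q,r,s=0100]: 01101001  (ones: 4)
  rows 40-47 [p,q,r,s=0101]: 00000000  (ones: 0)
  rows 48-55 [p,q,r,s=0110]: 01101001  (ones: 4)
  rows 56-63 [p,q,r,s=0111]: 00000000  (ones: 0)
  rows 64-71 [p,q,r,s=1000]: 10011001  (ones: 4)
  rows 72-79 [p,q,r,s=1001]: 11111111  (ones: 8)
  rows 80-87 [p,q,r,s=1010]: 10011001  (ones: 4)
  rows 88-95 [p,q,r,s=1011]: 11111111  (ones: 8)
  rows 96-103 [p,q,r,s=1100]: 10011001  (ones: 4)
  rows 104-111 [p,q,r,s=1101]: 11111111  (ones: 8)
  rows 112-119 [p,q,r,s=1110]: 10011001  (ones: 4)
  rows 120-127 [p,q,r,s=1111]: 11111111  (ones: 8)
Disagreements = 4+0+4+0+4+0+4+0+4+8+4+8+4+8+4+8 = 64

64


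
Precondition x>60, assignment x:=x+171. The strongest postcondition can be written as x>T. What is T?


Formula: sp(P, x:=E) = exists old_x. (x = E[old_x/x]) AND P[old_x/x] (old_x is the value of x before the assignment; eliminate old_x by solving x = E[old_x/x] for old_x)
Step 1: Precondition P: x>60, i.e. old_x > 60
Step 2: Assignment gives x = old_x + 171, so old_x = x - 171
Step 3: Substitute into P: x - 171 > 60
Step 4: Simplify: x > 60+171 = 231

231


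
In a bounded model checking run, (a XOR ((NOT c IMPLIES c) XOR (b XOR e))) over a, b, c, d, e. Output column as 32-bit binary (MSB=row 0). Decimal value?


Formula: (a XOR ((NOT c IMPLIES c) XOR (b XOR e))) over a, b, c, d, e (32 rows)
Evaluate each row (bits = a,b,c,d,e, MSB first):
  row 0 [00000]: (0 XOR ((NOT 0 IMPLIES 0) XOR (0 XOR 0))) -> 0
  row 1 [00001]: (0 XOR ((NOT 0 IMPLIES 0) XOR (0 XOR 1))) -> 1
  row 2 [00010]: (0 XOR ((NOT 0 IMPLIES 0) XOR (0 XOR 0))) -> 0
  row 3 [00011]: (0 XOR ((NOT 0 IMPLIES 0) XOR (0 XOR 1))) -> 1
  row 4 [00100]: (0 XOR ((NOT 1 IMPLIES 1) XOR (0 XOR 0))) -> 1
  row 5 [00101]: (0 XOR ((NOT 1 IMPLIES 1) XOR (0 XOR 1))) -> 0
  row 6 [00110]: (0 XOR ((NOT 1 IMPLIES 1) XOR (0 XOR 0))) -> 1
  row 7 [00111]: (0 XOR ((NOT 1 IMPLIES 1) XOR (0 XOR 1))) -> 0
  row 8 [01000]: (0 XOR ((NOT 0 IMPLIES 0) XOR (1 XOR 0))) -> 1
  row 9 [01001]: (0 XOR ((NOT 0 IMPLIES 0) XOR (1 XOR 1))) -> 0
  row 10 [01010]: (0 XOR ((NOT 0 IMPLIES 0) XOR (1 XOR 0))) -> 1
  row 11 [01011]: (0 XOR ((NOT 0 IMPLIES 0) XOR (1 XOR 1))) -> 0
  row 12 [01100]: (0 XOR ((NOT 1 IMPLIES 1) XOR (1 XOR 0))) -> 0
  row 13 [01101]: (0 XOR ((NOT 1 IMPLIES 1) XOR (1 XOR 1))) -> 1
  row 14 [01110]: (0 XOR ((NOT 1 IMPLIES 1) XOR (1 XOR 0))) -> 0
  row 15 [01111]: (0 XOR ((NOT 1 IMPLIES 1) XOR (1 XOR 1))) -> 1
  row 16 [10000]: (1 XOR ((NOT 0 IMPLIES 0) XOR (0 XOR 0))) -> 1
  row 17 [10001]: (1 XOR ((NOT 0 IMPLIES 0) XOR (0 XOR 1))) -> 0
  row 18 [10010]: (1 XOR ((NOT 0 IMPLIES 0) XOR (0 XOR 0))) -> 1
  row 19 [10011]: (1 XOR ((NOT 0 IMPLIES 0) XOR (0 XOR 1))) -> 0
  row 20 [10100]: (1 XOR ((NOT 1 IMPLIES 1) XOR (0 XOR 0))) -> 0
  row 21 [10101]: (1 XOR ((NOT 1 IMPLIES 1) XOR (0 XOR 1))) -> 1
  row 22 [10110]: (1 XOR ((NOT 1 IMPLIES 1) XOR (0 XOR 0))) -> 0
  row 23 [10111]: (1 XOR ((NOT 1 IMPLIES 1) XOR (0 XOR 1))) -> 1
  row 24 [11000]: (1 XOR ((NOT 0 IMPLIES 0) XOR (1 XOR 0))) -> 0
  row 25 [11001]: (1 XOR ((NOT 0 IMPLIES 0) XOR (1 XOR 1))) -> 1
  row 26 [11010]: (1 XOR ((NOT 0 IMPLIES 0) XOR (1 XOR 0))) -> 0
  row 27 [11011]: (1 XOR ((NOT 0 IMPLIES 0) XOR (1 XOR 1))) -> 1
  row 28 [11100]: (1 XOR ((NOT 1 IMPLIES 1) XOR (1 XOR 0))) -> 1
  row 29 [11101]: (1 XOR ((NOT 1 IMPLIES 1) XOR (1 XOR 1))) -> 0
  row 30 [11110]: (1 XOR ((NOT 1 IMPLIES 1) XOR (1 XOR 0))) -> 1
  row 31 [11111]: (1 XOR ((NOT 1 IMPLIES 1) XOR (1 XOR 1))) -> 0
Full result column, 4 rows per line (a,b,c fixed per line; d,e runs 00..11 left to right):
  rows 0-3 [a,b,c=000]: 0101  = hex 5
  rows 4-7 [a,b,c=001]: 1010  = hex A
  rows 8-11 [a,b,c=010]: 1010  = hex A
  rows 12-15 [a,b,c=011]: 0101  = hex 5
  rows 16-19 [a,b,c=100]: 1010  = hex A
  rows 20-23 [a,b,c=101]: 0101  = hex 5
  rows 24-27 [a,b,c=110]: 0101  = hex 5
  rows 28-31 [a,b,c=111]: 1010  = hex A
Output column (row 0 .. row 31) = 01011010101001011010010101011010
Output column grouped in 4s = 0101 1010 1010 0101 1010 0101 0101 1010 = 0x5AA5A55A
Convert to decimal digit by digit (value = value*16 + digit):
  5 -> 5
  5*16 + 10 (A) = 90
  90*16 + 10 (A) = 1450
  1450*16 + 5 = 23205
  23205*16 + 10 (A) = 371290
  371290*16 + 5 = 5940645
  5940645*16 + 5 = 95050325
  95050325*16 + 10 (A) = 1520805210
Decimal = 1520805210

1520805210


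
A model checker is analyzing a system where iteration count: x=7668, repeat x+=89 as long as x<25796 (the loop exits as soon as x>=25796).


Step 1: x goes from 7668 toward 25796 by 89; the body runs while x<25796, so iterations = ceil((bound-start)/step)
Step 2: Distance=18128
Step 3: ceil(18128/89)=204

204


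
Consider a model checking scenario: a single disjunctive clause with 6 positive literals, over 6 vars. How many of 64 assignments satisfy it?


Step 1: Total=2^6=64
Step 2: Unsat when all 6 false: 2^0=1
Step 3: Sat=64-1=63

63


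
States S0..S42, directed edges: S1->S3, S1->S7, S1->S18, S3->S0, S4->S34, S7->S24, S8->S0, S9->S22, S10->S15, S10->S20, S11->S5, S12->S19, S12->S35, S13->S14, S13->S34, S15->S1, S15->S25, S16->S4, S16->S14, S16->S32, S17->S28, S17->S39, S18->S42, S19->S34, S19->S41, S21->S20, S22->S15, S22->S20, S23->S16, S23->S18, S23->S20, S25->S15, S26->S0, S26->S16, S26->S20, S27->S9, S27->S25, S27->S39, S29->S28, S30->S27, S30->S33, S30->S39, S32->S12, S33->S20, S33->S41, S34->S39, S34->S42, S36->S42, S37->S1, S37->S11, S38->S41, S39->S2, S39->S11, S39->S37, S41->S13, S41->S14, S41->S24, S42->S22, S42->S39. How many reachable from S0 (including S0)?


BFS from S0:
  layer 0: {S0}
Reachable set: {S0}
Count = 1

1


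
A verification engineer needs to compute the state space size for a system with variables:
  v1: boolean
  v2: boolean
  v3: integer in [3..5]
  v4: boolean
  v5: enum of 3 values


State space = product of domain sizes of all variables.
Domain sizes:
  v1 (boolean): 2
  v2 (boolean): 2
  v3 (integer in [3..5]): 3
  v4 (boolean): 2
  v5 (enum of 3 values): 3
Product = 2 * 2 * 3 * 2 * 3 = 72

72


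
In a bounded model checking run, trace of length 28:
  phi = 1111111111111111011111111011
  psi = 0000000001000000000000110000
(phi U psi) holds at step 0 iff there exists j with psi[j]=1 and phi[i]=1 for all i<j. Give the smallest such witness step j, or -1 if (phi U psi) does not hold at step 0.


(phi U psi) at 0: need smallest j with psi[j]=1 and phi[i]=1 for all i in [0,j).
Scan from step 0:
  step 0: phi=1, psi=0 -> continue
  step 1: phi=1, psi=0 -> continue
  step 2: phi=1, psi=0 -> continue
  step 3: phi=1, psi=0 -> continue
  step 9: psi=1 and phi held for [0,9) -> witness found
Witness step = 9

9


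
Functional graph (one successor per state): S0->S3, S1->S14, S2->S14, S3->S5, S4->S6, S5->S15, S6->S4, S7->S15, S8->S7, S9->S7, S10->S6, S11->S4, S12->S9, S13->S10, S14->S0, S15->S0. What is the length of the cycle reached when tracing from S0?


Trace from S0 until a state repeats:
  S0 -> S3 -> S5 -> S15 -> S0
S0 first seen at step 0, revisited at step 4.
Cycle length = 4 - 0 = 4

4


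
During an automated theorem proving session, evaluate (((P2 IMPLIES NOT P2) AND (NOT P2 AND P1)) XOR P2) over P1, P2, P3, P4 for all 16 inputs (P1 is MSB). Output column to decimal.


Formula: (((P2 IMPLIES NOT P2) AND (NOT P2 AND P1)) XOR P2) over P1, P2, P3, P4 (16 rows)
Evaluate each row (bits = P1,P2,P3,P4, MSB first):
  row 0 [0000]: (((0 IMPLIES NOT 0) AND (NOT 0 AND 0)) XOR 0) -> 0
  row 1 [0001]: (((0 IMPLIES NOT 0) AND (NOT 0 AND 0)) XOR 0) -> 0
  row 2 [0010]: (((0 IMPLIES NOT 0) AND (NOT 0 AND 0)) XOR 0) -> 0
  row 3 [0011]: (((0 IMPLIES NOT 0) AND (NOT 0 AND 0)) XOR 0) -> 0
  row 4 [0100]: (((1 IMPLIES NOT 1) AND (NOT 1 AND 0)) XOR 1) -> 1
  row 5 [0101]: (((1 IMPLIES NOT 1) AND (NOT 1 AND 0)) XOR 1) -> 1
  row 6 [0110]: (((1 IMPLIES NOT 1) AND (NOT 1 AND 0)) XOR 1) -> 1
  row 7 [0111]: (((1 IMPLIES NOT 1) AND (NOT 1 AND 0)) XOR 1) -> 1
  row 8 [1000]: (((0 IMPLIES NOT 0) AND (NOT 0 AND 1)) XOR 0) -> 1
  row 9 [1001]: (((0 IMPLIES NOT 0) AND (NOT 0 AND 1)) XOR 0) -> 1
  row 10 [1010]: (((0 IMPLIES NOT 0) AND (NOT 0 AND 1)) XOR 0) -> 1
  row 11 [1011]: (((0 IMPLIES NOT 0) AND (NOT 0 AND 1)) XOR 0) -> 1
  row 12 [1100]: (((1 IMPLIES NOT 1) AND (NOT 1 AND 1)) XOR 1) -> 1
  row 13 [1101]: (((1 IMPLIES NOT 1) AND (NOT 1 AND 1)) XOR 1) -> 1
  row 14 [1110]: (((1 IMPLIES NOT 1) AND (NOT 1 AND 1)) XOR 1) -> 1
  row 15 [1111]: (((1 IMPLIES NOT 1) AND (NOT 1 AND 1)) XOR 1) -> 1
Full result column, 4 rows per line (P1,P2 fixed per line; P3,P4 runs 00..11 left to right):
  rows 0-3 [P1,P2=00]: 0000  = hex 0
  rows 4-7 [P1,P2=01]: 1111  = hex F
  rows 8-11 [P1,P2=10]: 1111  = hex F
  rows 12-15 [P1,P2=11]: 1111  = hex F
Output column (row 0 .. row 15) = 0000111111111111
Output column grouped in 4s = 0000 1111 1111 1111 = 0x0FFF
Convert to decimal digit by digit (value = value*16 + digit):
  0 -> 0
  0*16 + 15 (F) = 15
  15*16 + 15 (F) = 255
  255*16 + 15 (F) = 4095
Decimal = 4095

4095


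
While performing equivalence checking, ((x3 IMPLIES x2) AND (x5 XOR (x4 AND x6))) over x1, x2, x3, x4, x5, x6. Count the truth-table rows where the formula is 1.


Formula: ((x3 IMPLIES x2) AND (x5 XOR (x4 AND x6))) over 6 vars (64 rows)
Evaluate each row (x1, x2, x3, x4, x5, x6 as bits, MSB first):
  row 0 [000000]: ((0 IMPLIES 0) AND (0 XOR (0 AND 0))) -> 0
  row 1 [000001]: ((0 IMPLIES 0) AND (0 XOR (0 AND 1))) -> 0
  row 2 [000010]: ((0 IMPLIES 0) AND (1 XOR (0 AND 0))) -> 1
  row 3 [000011]: ((0 IMPLIES 0) AND (1 XOR (0 AND 1))) -> 1
  row 4 [000100]: ((0 IMPLIES 0) AND (0 XOR (1 AND 0))) -> 0
  (every remaining row is evaluated the same way; all 64 results are listed next)
Full result column, 8 rows per line (x1,x2,x3 fixed per line; x4,x5,x6 runs 000..111 left to right):
  rows 0-7 [x1,x2,x3=000]: 00110110  (ones: 4)
  rows 8-15 [x1,x2,x3=001]: 00000000  (ones: 0)
  rows 16-23 [x1,x2,x3=010]: 00110110  (ones: 4)
  rows 24-31 [x1,x2,x3=011]: 00110110  (ones: 4)
  rows 32-39 [x1,x2,x3=100]: 00110110  (ones: 4)
  rows 40-47 [x1,x2,x3=101]: 00000000  (ones: 0)
  rows 48-55 [x1,x2,x3=110]: 00110110  (ones: 4)
  rows 56-63 [x1,x2,x3=111]: 00110110  (ones: 4)
Count of 1-rows = 4+0+4+4+4+0+4+4 = 24

24


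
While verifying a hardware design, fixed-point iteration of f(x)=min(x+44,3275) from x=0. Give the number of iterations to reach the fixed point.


Step 1: x=0, cap=3275, increment=44
Step 2: x grows by 44 each step until capped at 3275; fixed point is x=3275
Step 3: iterations = ceil(3275/44) = 75

75


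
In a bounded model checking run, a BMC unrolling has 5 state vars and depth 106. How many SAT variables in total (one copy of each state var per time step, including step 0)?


BMC unrolls to depth k, creating one copy of each state var for steps 0..k.
Step count = 106 + 1 = 107 (steps 0 through 106)
Vars per step = 5
Total = 5 * 107 = 535

535


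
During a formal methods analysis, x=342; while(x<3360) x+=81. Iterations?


Step 1: x goes from 342 toward 3360 by 81; the body runs while x<3360, so iterations = ceil((bound-start)/step)
Step 2: Distance=3018
Step 3: ceil(3018/81)=38

38


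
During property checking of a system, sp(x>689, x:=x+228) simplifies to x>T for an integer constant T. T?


Formula: sp(P, x:=E) = exists old_x. (x = E[old_x/x]) AND P[old_x/x] (old_x is the value of x before the assignment; eliminate old_x by solving x = E[old_x/x] for old_x)
Step 1: Precondition P: x>689, i.e. old_x > 689
Step 2: Assignment gives x = old_x + 228, so old_x = x - 228
Step 3: Substitute into P: x - 228 > 689
Step 4: Simplify: x > 689+228 = 917

917


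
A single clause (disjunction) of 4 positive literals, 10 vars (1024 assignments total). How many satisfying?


Step 1: Total=2^10=1024
Step 2: Unsat when all 4 false: 2^6=64
Step 3: Sat=1024-64=960

960


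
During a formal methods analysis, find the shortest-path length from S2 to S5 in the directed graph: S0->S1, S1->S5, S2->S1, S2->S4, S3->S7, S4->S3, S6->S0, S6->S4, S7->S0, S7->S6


BFS layer-by-layer from S2:
  dist 0: {S2}
  dist 1: {S1, S4}
  dist 2: {S3, S5}
  -> S5 reached at distance 2
Shortest path length = 2

2


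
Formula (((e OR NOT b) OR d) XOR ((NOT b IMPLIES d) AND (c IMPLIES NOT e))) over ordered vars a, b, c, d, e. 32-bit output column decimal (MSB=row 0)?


Formula: (((e OR NOT b) OR d) XOR ((NOT b IMPLIES d) AND (c IMPLIES NOT e))) over a, b, c, d, e (32 rows)
Evaluate each row (bits = a,b,c,d,e, MSB first):
  row 0 [00000]: (((0 OR NOT 0) OR 0) XOR ((NOT 0 IMPLIES 0) AND (0 IMPLIES NOT 0))) -> 1
  row 1 [00001]: (((1 OR NOT 0) OR 0) XOR ((NOT 0 IMPLIES 0) AND (0 IMPLIES NOT 1))) -> 1
  row 2 [00010]: (((0 OR NOT 0) OR 1) XOR ((NOT 0 IMPLIES 1) AND (0 IMPLIES NOT 0))) -> 0
  row 3 [00011]: (((1 OR NOT 0) OR 1) XOR ((NOT 0 IMPLIES 1) AND (0 IMPLIES NOT 1))) -> 0
  row 4 [00100]: (((0 OR NOT 0) OR 0) XOR ((NOT 0 IMPLIES 0) AND (1 IMPLIES NOT 0))) -> 1
  row 5 [00101]: (((1 OR NOT 0) OR 0) XOR ((NOT 0 IMPLIES 0) AND (1 IMPLIES NOT 1))) -> 1
  row 6 [00110]: (((0 OR NOT 0) OR 1) XOR ((NOT 0 IMPLIES 1) AND (1 IMPLIES NOT 0))) -> 0
  row 7 [00111]: (((1 OR NOT 0) OR 1) XOR ((NOT 0 IMPLIES 1) AND (1 IMPLIES NOT 1))) -> 1
  row 8 [01000]: (((0 OR NOT 1) OR 0) XOR ((NOT 1 IMPLIES 0) AND (0 IMPLIES NOT 0))) -> 1
  row 9 [01001]: (((1 OR NOT 1) OR 0) XOR ((NOT 1 IMPLIES 0) AND (0 IMPLIES NOT 1))) -> 0
  row 10 [01010]: (((0 OR NOT 1) OR 1) XOR ((NOT 1 IMPLIES 1) AND (0 IMPLIES NOT 0))) -> 0
  row 11 [01011]: (((1 OR NOT 1) OR 1) XOR ((NOT 1 IMPLIES 1) AND (0 IMPLIES NOT 1))) -> 0
  row 12 [01100]: (((0 OR NOT 1) OR 0) XOR ((NOT 1 IMPLIES 0) AND (1 IMPLIES NOT 0))) -> 1
  row 13 [01101]: (((1 OR NOT 1) OR 0) XOR ((NOT 1 IMPLIES 0) AND (1 IMPLIES NOT 1))) -> 1
  row 14 [01110]: (((0 OR NOT 1) OR 1) XOR ((NOT 1 IMPLIES 1) AND (1 IMPLIES NOT 0))) -> 0
  row 15 [01111]: (((1 OR NOT 1) OR 1) XOR ((NOT 1 IMPLIES 1) AND (1 IMPLIES NOT 1))) -> 1
  row 16 [10000]: (((0 OR NOT 0) OR 0) XOR ((NOT 0 IMPLIES 0) AND (0 IMPLIES NOT 0))) -> 1
  row 17 [10001]: (((1 OR NOT 0) OR 0) XOR ((NOT 0 IMPLIES 0) AND (0 IMPLIES NOT 1))) -> 1
  row 18 [10010]: (((0 OR NOT 0) OR 1) XOR ((NOT 0 IMPLIES 1) AND (0 IMPLIES NOT 0))) -> 0
  row 19 [10011]: (((1 OR NOT 0) OR 1) XOR ((NOT 0 IMPLIES 1) AND (0 IMPLIES NOT 1))) -> 0
  row 20 [10100]: (((0 OR NOT 0) OR 0) XOR ((NOT 0 IMPLIES 0) AND (1 IMPLIES NOT 0))) -> 1
  row 21 [10101]: (((1 OR NOT 0) OR 0) XOR ((NOT 0 IMPLIES 0) AND (1 IMPLIES NOT 1))) -> 1
  row 22 [10110]: (((0 OR NOT 0) OR 1) XOR ((NOT 0 IMPLIES 1) AND (1 IMPLIES NOT 0))) -> 0
  row 23 [10111]: (((1 OR NOT 0) OR 1) XOR ((NOT 0 IMPLIES 1) AND (1 IMPLIES NOT 1))) -> 1
  row 24 [11000]: (((0 OR NOT 1) OR 0) XOR ((NOT 1 IMPLIES 0) AND (0 IMPLIES NOT 0))) -> 1
  row 25 [11001]: (((1 OR NOT 1) OR 0) XOR ((NOT 1 IMPLIES 0) AND (0 IMPLIES NOT 1))) -> 0
  row 26 [11010]: (((0 OR NOT 1) OR 1) XOR ((NOT 1 IMPLIES 1) AND (0 IMPLIES NOT 0))) -> 0
  row 27 [11011]: (((1 OR NOT 1) OR 1) XOR ((NOT 1 IMPLIES 1) AND (0 IMPLIES NOT 1))) -> 0
  row 28 [11100]: (((0 OR NOT 1) OR 0) XOR ((NOT 1 IMPLIES 0) AND (1 IMPLIES NOT 0))) -> 1
  row 29 [11101]: (((1 OR NOT 1) OR 0) XOR ((NOT 1 IMPLIES 0) AND (1 IMPLIES NOT 1))) -> 1
  row 30 [11110]: (((0 OR NOT 1) OR 1) XOR ((NOT 1 IMPLIES 1) AND (1 IMPLIES NOT 0))) -> 0
  row 31 [11111]: (((1 OR NOT 1) OR 1) XOR ((NOT 1 IMPLIES 1) AND (1 IMPLIES NOT 1))) -> 1
Full result column, 4 rows per line (a,b,c fixed per line; d,e runs 00..11 left to right):
  rows 0-3 [a,b,c=000]: 1100  = hex C
  rows 4-7 [a,b,c=001]: 1101  = hex D
  rows 8-11 [a,b,c=010]: 1000  = hex 8
  rows 12-15 [a,b,c=011]: 1101  = hex D
  rows 16-19 [a,b,c=100]: 1100  = hex C
  rows 20-23 [a,b,c=101]: 1101  = hex D
  rows 24-27 [a,b,c=110]: 1000  = hex 8
  rows 28-31 [a,b,c=111]: 1101  = hex D
Output column (row 0 .. row 31) = 11001101100011011100110110001101
Output column grouped in 4s = 1100 1101 1000 1101 1100 1101 1000 1101 = 0xCD8DCD8D
Convert to decimal digit by digit (value = value*16 + digit):
  C -> 12
  12*16 + 13 (D) = 205
  205*16 + 8 = 3288
  3288*16 + 13 (D) = 52621
  52621*16 + 12 (C) = 841948
  841948*16 + 13 (D) = 13471181
  13471181*16 + 8 = 215538904
  215538904*16 + 13 (D) = 3448622477
Decimal = 3448622477

3448622477


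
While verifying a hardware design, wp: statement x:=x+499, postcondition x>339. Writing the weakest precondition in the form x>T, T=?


Formula: wp(x:=E, P) = P[E/x] (substitute E for x in postcondition)
Step 1: Postcondition: x>339
Step 2: Substitute x+499 for x: x+499>339
Step 3: Solve for x: x > 339-499 = -160

-160


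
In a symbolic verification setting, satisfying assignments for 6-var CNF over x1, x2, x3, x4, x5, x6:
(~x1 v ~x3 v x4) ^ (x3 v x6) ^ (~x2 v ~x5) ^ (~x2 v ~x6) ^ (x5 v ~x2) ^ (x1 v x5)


CNF with 6 clauses over 6 vars (64 assignments).
An assignment satisfies CNF iff every clause has >=1 true literal.
Check each row (bits = x1,x2,x3,x4,x5,x6; clause T/F shown):
  row 0 [000000]: clauses=TFTTTF -> 0
  row 1 [000001]: clauses=TTTTTF -> 0
  row 2 [000010]: clauses=TFTTTT -> 0
  row 3 [000011]: clauses=TTTTTT -> 1
  row 4 [000100]: clauses=TFTTTF -> 0
  (every remaining row is evaluated the same way; all 64 results are listed next)
Full result column, 8 rows per line (x1,x2,x3 fixed per line; x4,x5,x6 runs 000..111 left to right):
  rows 0-7 [x1,x2,x3=000]: 00010001  (ones: 2)
  rows 8-15 [x1,x2,x3=001]: 00110011  (ones: 4)
  rows 16-23 [x1,x2,x3=010]: 00000000  (ones: 0)
  rows 24-31 [x1,x2,x3=011]: 00000000  (ones: 0)
  rows 32-39 [x1,x2,x3=100]: 01010101  (ones: 4)
  rows 40-47 [x1,x2,x3=101]: 00001111  (ones: 4)
  rows 48-55 [x1,x2,x3=110]: 00000000  (ones: 0)
  rows 56-63 [x1,x2,x3=111]: 00000000  (ones: 0)
Satisfying assignments = 2+4+0+0+4+4+0+0 = 14

14


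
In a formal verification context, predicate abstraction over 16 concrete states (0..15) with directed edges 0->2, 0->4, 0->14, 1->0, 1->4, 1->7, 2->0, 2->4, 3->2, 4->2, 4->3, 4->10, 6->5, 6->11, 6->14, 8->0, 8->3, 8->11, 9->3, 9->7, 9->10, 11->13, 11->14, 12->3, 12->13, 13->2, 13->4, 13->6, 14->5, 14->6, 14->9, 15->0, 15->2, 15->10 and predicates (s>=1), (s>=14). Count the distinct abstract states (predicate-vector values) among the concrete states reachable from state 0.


BFS from 0:
Concrete reachable: {0, 2, 3, 4, 5, 6, 7, 9, 10, 11, 13, 14}
Abstract via predicates (s>=1), (s>=14):
  (0,0) <- {0}
  (1,0) <- {2, 3, 4, 5, 6, 7, 9, 10, 11, 13}
  (1,1) <- {14}
Distinct abstract states = 3

3


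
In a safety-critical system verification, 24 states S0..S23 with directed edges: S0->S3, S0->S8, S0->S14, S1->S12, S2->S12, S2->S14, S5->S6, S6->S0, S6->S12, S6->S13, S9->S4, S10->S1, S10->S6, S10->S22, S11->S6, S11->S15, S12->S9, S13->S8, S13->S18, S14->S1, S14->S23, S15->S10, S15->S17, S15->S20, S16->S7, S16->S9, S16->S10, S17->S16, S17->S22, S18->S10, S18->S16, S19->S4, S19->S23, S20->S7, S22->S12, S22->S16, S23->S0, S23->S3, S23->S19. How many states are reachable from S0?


BFS from S0:
  layer 0: {S0}
  layer 1: {S3, S8, S14}
  layer 2: {S1, S23}
  layer 3: {S12, S19}
  layer 4: {S4, S9}
Reachable set: {S0, S1, S3, S4, S8, S9, S12, S14, S19, S23}
Count = 10

10


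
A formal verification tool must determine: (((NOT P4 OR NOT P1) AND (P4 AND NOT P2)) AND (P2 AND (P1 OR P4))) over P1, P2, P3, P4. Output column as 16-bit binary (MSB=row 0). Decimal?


Formula: (((NOT P4 OR NOT P1) AND (P4 AND NOT P2)) AND (P2 AND (P1 OR P4))) over P1, P2, P3, P4 (16 rows)
Evaluate each row (bits = P1,P2,P3,P4, MSB first):
  row 0 [0000]: (((NOT 0 OR NOT 0) AND (0 AND NOT 0)) AND (0 AND (0 OR 0))) -> 0
  row 1 [0001]: (((NOT 1 OR NOT 0) AND (1 AND NOT 0)) AND (0 AND (0 OR 1))) -> 0
  row 2 [0010]: (((NOT 0 OR NOT 0) AND (0 AND NOT 0)) AND (0 AND (0 OR 0))) -> 0
  row 3 [0011]: (((NOT 1 OR NOT 0) AND (1 AND NOT 0)) AND (0 AND (0 OR 1))) -> 0
  row 4 [0100]: (((NOT 0 OR NOT 0) AND (0 AND NOT 1)) AND (1 AND (0 OR 0))) -> 0
  row 5 [0101]: (((NOT 1 OR NOT 0) AND (1 AND NOT 1)) AND (1 AND (0 OR 1))) -> 0
  row 6 [0110]: (((NOT 0 OR NOT 0) AND (0 AND NOT 1)) AND (1 AND (0 OR 0))) -> 0
  row 7 [0111]: (((NOT 1 OR NOT 0) AND (1 AND NOT 1)) AND (1 AND (0 OR 1))) -> 0
  row 8 [1000]: (((NOT 0 OR NOT 1) AND (0 AND NOT 0)) AND (0 AND (1 OR 0))) -> 0
  row 9 [1001]: (((NOT 1 OR NOT 1) AND (1 AND NOT 0)) AND (0 AND (1 OR 1))) -> 0
  row 10 [1010]: (((NOT 0 OR NOT 1) AND (0 AND NOT 0)) AND (0 AND (1 OR 0))) -> 0
  row 11 [1011]: (((NOT 1 OR NOT 1) AND (1 AND NOT 0)) AND (0 AND (1 OR 1))) -> 0
  row 12 [1100]: (((NOT 0 OR NOT 1) AND (0 AND NOT 1)) AND (1 AND (1 OR 0))) -> 0
  row 13 [1101]: (((NOT 1 OR NOT 1) AND (1 AND NOT 1)) AND (1 AND (1 OR 1))) -> 0
  row 14 [1110]: (((NOT 0 OR NOT 1) AND (0 AND NOT 1)) AND (1 AND (1 OR 0))) -> 0
  row 15 [1111]: (((NOT 1 OR NOT 1) AND (1 AND NOT 1)) AND (1 AND (1 OR 1))) -> 0
Full result column, 4 rows per line (P1,P2 fixed per line; P3,P4 runs 00..11 left to right):
  rows 0-3 [P1,P2=00]: 0000  = hex 0
  rows 4-7 [P1,P2=01]: 0000  = hex 0
  rows 8-11 [P1,P2=10]: 0000  = hex 0
  rows 12-15 [P1,P2=11]: 0000  = hex 0
Output column (row 0 .. row 15) = 0000000000000000
Output column grouped in 4s = 0000 0000 0000 0000 = 0x0000
Convert to decimal digit by digit (value = value*16 + digit):
  0 -> 0
  0*16 + 0 = 0
  0*16 + 0 = 0
  0*16 + 0 = 0
Decimal = 0

0


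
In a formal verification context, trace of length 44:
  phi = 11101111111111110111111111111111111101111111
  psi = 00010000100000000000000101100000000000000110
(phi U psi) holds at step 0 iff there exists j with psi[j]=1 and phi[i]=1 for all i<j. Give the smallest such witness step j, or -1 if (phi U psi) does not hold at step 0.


(phi U psi) at 0: need smallest j with psi[j]=1 and phi[i]=1 for all i in [0,j).
Scan from step 0:
  step 0: phi=1, psi=0 -> continue
  step 1: phi=1, psi=0 -> continue
  step 2: phi=1, psi=0 -> continue
  step 3: psi=1 and phi held for [0,3) -> witness found
Witness step = 3

3


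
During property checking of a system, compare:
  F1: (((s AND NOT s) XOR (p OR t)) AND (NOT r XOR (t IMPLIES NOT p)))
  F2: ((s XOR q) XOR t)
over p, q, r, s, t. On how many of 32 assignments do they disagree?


F1 = (((s AND NOT s) XOR (p OR t)) AND (NOT r XOR (t IMPLIES NOT p)))
F2 = ((s XOR q) XOR t)
Evaluate both on each of 32 rows (bits = p,q,r,s,t):
  row 0 [00000]: F1=0 F2=0 -> 0
  row 1 [00001]: F1=0 F2=1 (differ) -> 1
  row 2 [00010]: F1=0 F2=1 (differ) -> 1
  row 3 [00011]: F1=0 F2=0 -> 0
  row 4 [00100]: F1=0 F2=0 -> 0
  row 5 [00101]: F1=1 F2=1 -> 0
  row 6 [00110]: F1=0 F2=1 (differ) -> 1
  row 7 [00111]: F1=1 F2=0 (differ) -> 1
  row 8 [01000]: F1=0 F2=1 (differ) -> 1
  row 9 [01001]: F1=0 F2=0 -> 0
  row 10 [01010]: F1=0 F2=0 -> 0
  row 11 [01011]: F1=0 F2=1 (differ) -> 1
  row 12 [01100]: F1=0 F2=1 (differ) -> 1
  row 13 [01101]: F1=1 F2=0 (differ) -> 1
  row 14 [01110]: F1=0 F2=0 -> 0
  row 15 [01111]: F1=1 F2=1 -> 0
  row 16 [10000]: F1=0 F2=0 -> 0
  row 17 [10001]: F1=1 F2=1 -> 0
  row 18 [10010]: F1=0 F2=1 (differ) -> 1
  row 19 [10011]: F1=1 F2=0 (differ) -> 1
  row 20 [10100]: F1=1 F2=0 (differ) -> 1
  row 21 [10101]: F1=0 F2=1 (differ) -> 1
  row 22 [10110]: F1=1 F2=1 -> 0
  row 23 [10111]: F1=0 F2=0 -> 0
  row 24 [11000]: F1=0 F2=1 (differ) -> 1
  row 25 [11001]: F1=1 F2=0 (differ) -> 1
  row 26 [11010]: F1=0 F2=0 -> 0
  row 27 [11011]: F1=1 F2=1 -> 0
  row 28 [11100]: F1=1 F2=1 -> 0
  row 29 [11101]: F1=0 F2=0 -> 0
  row 30 [11110]: F1=1 F2=0 (differ) -> 1
  row 31 [11111]: F1=0 F2=1 (differ) -> 1
Full result column, 8 rows per line (p,q fixed per line; r,s,t runs 000..111 left to right):
  rows 0-7 [p,q=00]: 01100011  (ones: 4)
  rows 8-15 [p,q=01]: 10011100  (ones: 4)
  rows 16-23 [p,q=10]: 00111100  (ones: 4)
  rows 24-31 [p,q=11]: 11000011  (ones: 4)
Disagreements = 4+4+4+4 = 16

16


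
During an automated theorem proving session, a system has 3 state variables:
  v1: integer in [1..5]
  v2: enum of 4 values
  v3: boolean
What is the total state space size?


State space = product of domain sizes of all variables.
Domain sizes:
  v1 (integer in [1..5]): 5
  v2 (enum of 4 values): 4
  v3 (boolean): 2
Product = 5 * 4 * 2 = 40

40


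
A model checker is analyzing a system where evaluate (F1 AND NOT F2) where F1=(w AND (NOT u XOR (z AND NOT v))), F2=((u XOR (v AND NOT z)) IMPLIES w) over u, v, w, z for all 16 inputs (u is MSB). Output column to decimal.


F1 = (w AND (NOT u XOR (z AND NOT v)))
F2 = ((u XOR (v AND NOT z)) IMPLIES w)
Counterexample to F1=>F2 is where F1=1 and F2=0.
Evaluate each row (bits = u,v,w,z, MSB first):
  row 0 [0000]: F1=0 F2=1 -> F1&~F2 -> 0
  row 1 [0001]: F1=0 F2=1 -> F1&~F2 -> 0
  row 2 [0010]: F1=1 F2=1 -> F1&~F2 -> 0
  row 3 [0011]: F1=0 F2=1 -> F1&~F2 -> 0
  row 4 [0100]: F1=0 F2=0 -> F1&~F2 -> 0
  row 5 [0101]: F1=0 F2=1 -> F1&~F2 -> 0
  row 6 [0110]: F1=1 F2=1 -> F1&~F2 -> 0
  row 7 [0111]: F1=1 F2=1 -> F1&~F2 -> 0
  row 8 [1000]: F1=0 F2=0 -> F1&~F2 -> 0
  row 9 [1001]: F1=0 F2=0 -> F1&~F2 -> 0
  row 10 [1010]: F1=0 F2=1 -> F1&~F2 -> 0
  row 11 [1011]: F1=1 F2=1 -> F1&~F2 -> 0
  row 12 [1100]: F1=0 F2=1 -> F1&~F2 -> 0
  row 13 [1101]: F1=0 F2=0 -> F1&~F2 -> 0
  row 14 [1110]: F1=0 F2=1 -> F1&~F2 -> 0
  row 15 [1111]: F1=0 F2=1 -> F1&~F2 -> 0
Full result column, 4 rows per line (u,v fixed per line; w,z runs 00..11 left to right):
  rows 0-3 [u,v=00]: 0000  = hex 0
  rows 4-7 [u,v=01]: 0000  = hex 0
  rows 8-11 [u,v=10]: 0000  = hex 0
  rows 12-15 [u,v=11]: 0000  = hex 0
Counterexample vector (row 0 .. row 15) = 0000000000000000
Output column grouped in 4s = 0000 0000 0000 0000 = 0x0000
Convert to decimal digit by digit (value = value*16 + digit):
  0 -> 0
  0*16 + 0 = 0
  0*16 + 0 = 0
  0*16 + 0 = 0
Decimal = 0

0


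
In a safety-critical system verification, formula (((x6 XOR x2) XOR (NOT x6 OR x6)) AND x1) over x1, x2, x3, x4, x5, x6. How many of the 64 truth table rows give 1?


Formula: (((x6 XOR x2) XOR (NOT x6 OR x6)) AND x1) over 6 vars (64 rows)
Evaluate each row (x1, x2, x3, x4, x5, x6 as bits, MSB first):
  row 0 [000000]: (((0 XOR 0) XOR (NOT 0 OR 0)) AND 0) -> 0
  row 1 [000001]: (((1 XOR 0) XOR (NOT 1 OR 1)) AND 0) -> 0
  row 2 [000010]: (((0 XOR 0) XOR (NOT 0 OR 0)) AND 0) -> 0
  row 3 [000011]: (((1 XOR 0) XOR (NOT 1 OR 1)) AND 0) -> 0
  row 4 [000100]: (((0 XOR 0) XOR (NOT 0 OR 0)) AND 0) -> 0
  (every remaining row is evaluated the same way; all 64 results are listed next)
Full result column, 8 rows per line (x1,x2,x3 fixed per line; x4,x5,x6 runs 000..111 left to right):
  rows 0-7 [x1,x2,x3=000]: 00000000  (ones: 0)
  rows 8-15 [x1,x2,x3=001]: 00000000  (ones: 0)
  rows 16-23 [x1,x2,x3=010]: 00000000  (ones: 0)
  rows 24-31 [x1,x2,x3=011]: 00000000  (ones: 0)
  rows 32-39 [x1,x2,x3=100]: 10101010  (ones: 4)
  rows 40-47 [x1,x2,x3=101]: 10101010  (ones: 4)
  rows 48-55 [x1,x2,x3=110]: 01010101  (ones: 4)
  rows 56-63 [x1,x2,x3=111]: 01010101  (ones: 4)
Count of 1-rows = 0+0+0+0+4+4+4+4 = 16

16


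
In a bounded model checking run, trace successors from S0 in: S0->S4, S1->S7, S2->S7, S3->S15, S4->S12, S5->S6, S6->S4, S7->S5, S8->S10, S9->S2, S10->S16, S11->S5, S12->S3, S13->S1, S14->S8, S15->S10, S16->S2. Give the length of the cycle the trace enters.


Trace from S0 until a state repeats:
  S0 -> S4 -> S12 -> S3 -> S15 -> S10 -> S16 -> S2 -> S7 -> S5 -> S6 -> S4
S4 first seen at step 1, revisited at step 11.
Cycle length = 11 - 1 = 10

10


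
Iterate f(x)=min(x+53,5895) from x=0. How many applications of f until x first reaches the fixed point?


Step 1: x=0, cap=5895, increment=53
Step 2: x grows by 53 each step until capped at 5895; fixed point is x=5895
Step 3: iterations = ceil(5895/53) = 112

112


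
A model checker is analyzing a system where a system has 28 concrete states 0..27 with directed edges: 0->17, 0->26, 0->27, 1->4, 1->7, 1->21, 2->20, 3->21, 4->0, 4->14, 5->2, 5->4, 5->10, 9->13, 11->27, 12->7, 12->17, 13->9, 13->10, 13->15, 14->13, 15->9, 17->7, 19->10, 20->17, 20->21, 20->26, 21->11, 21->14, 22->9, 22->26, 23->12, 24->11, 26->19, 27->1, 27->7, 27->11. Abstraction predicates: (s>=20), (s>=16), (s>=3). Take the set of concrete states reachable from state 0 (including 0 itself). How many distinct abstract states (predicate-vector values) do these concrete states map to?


BFS from 0:
Concrete reachable: {0, 1, 4, 7, 9, 10, 11, 13, 14, 15, 17, 19, 21, 26, 27}
Abstract via predicates (s>=20), (s>=16), (s>=3):
  (0,0,0) <- {0, 1}
  (0,0,1) <- {4, 7, 9, 10, 11, 13, 14, 15}
  (0,1,1) <- {17, 19}
  (1,1,1) <- {21, 26, 27}
Distinct abstract states = 4

4
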